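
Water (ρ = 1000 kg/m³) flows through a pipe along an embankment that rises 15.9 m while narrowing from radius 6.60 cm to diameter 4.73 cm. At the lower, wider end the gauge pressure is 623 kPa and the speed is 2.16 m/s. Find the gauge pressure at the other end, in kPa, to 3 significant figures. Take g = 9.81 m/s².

By continuity, v₂ = v₁·A₁/A₂ = 2.16·(137/17.6) = 16.8 m/s.
Energy conservation along the streamline gives P₂ = P₁ − ½ρ(v₂² − v₁²) − ρg(h₂ − h₁).
P₂ = 623000 + ½·1000·(2.16² − 16.8²) − 1000·9.81·(+15.9) = 623000 + (-139000) − (156000) = 328000 Pa.

P₂ ≈ 328 kPa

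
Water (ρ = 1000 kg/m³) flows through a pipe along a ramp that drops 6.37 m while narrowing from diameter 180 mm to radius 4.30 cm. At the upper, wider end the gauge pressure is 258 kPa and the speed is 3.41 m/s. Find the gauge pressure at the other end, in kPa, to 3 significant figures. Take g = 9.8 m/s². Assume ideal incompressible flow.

P₂ ≈ 215 kPa

Mass conservation (A₁v₁ = A₂v₂) gives v₂ = 3.41 × 254/58.1 = 14.9 m/s.
Applying Bernoulli between the two ends and solving for P₂: P₂ = P₁ + ½ρ(v₁² − v₂²) − ρgΔh.
P₂ = 258000 + ½·1000·(3.41² − 14.9²) − 1000·9.8·(−6.37) = 258000 + (-106000) − (-62400) = 215000 Pa.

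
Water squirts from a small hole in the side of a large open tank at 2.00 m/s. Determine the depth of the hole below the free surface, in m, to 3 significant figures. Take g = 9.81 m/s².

Inverting v = √(2gh) gives h = v² / 2g.
h = 2.00²/(2·9.81) = 4.00/19.62 = 0.204 m.

h ≈ 0.204 m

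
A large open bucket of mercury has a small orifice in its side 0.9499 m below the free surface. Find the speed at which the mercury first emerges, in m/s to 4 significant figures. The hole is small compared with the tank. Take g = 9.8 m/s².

v ≈ 4.315 m/s

With the surface at rest and both surface and jet at atmospheric pressure, Bernoulli gives ρg h = ½ρv², so v = √(2gh) = √(2·9.8·0.9499) = 4.315 m/s.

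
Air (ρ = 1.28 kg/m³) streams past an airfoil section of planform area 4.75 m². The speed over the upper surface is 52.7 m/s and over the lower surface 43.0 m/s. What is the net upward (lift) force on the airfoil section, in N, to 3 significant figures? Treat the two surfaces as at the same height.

2820 N

The faster flow above has the lower pressure; Bernoulli (same height) gives ΔP = ½ρ(v_up² − v_low²).
ΔP = ½·1.28·(52.7² − 43.0²) = 594 Pa.
Lift = ΔP · A = 594 × 4.75 = 2820 N.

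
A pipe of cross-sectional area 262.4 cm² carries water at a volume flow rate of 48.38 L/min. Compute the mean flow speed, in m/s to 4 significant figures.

v ≈ 0.03073 m/s

Q = 48.38 L/min = 0.0008063 m³/s.
v = Q/A = 0.0008063 / 0.02624 = 0.03073 m/s.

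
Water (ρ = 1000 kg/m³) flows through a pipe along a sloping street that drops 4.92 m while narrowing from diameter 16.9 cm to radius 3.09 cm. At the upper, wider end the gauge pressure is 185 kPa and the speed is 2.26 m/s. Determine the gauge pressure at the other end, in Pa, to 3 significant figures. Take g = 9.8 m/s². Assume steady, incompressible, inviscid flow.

Continuity gives A₁v₁ = A₂v₂, so v₂ = (224 cm²)/(30.0 cm²) × 2.26 m/s = 16.9 m/s.
Energy conservation along the streamline gives P₂ = P₁ − ½ρ(v₂² − v₁²) − ρg(h₂ − h₁).
P₂ = 185000 + ½·1000·(2.26² − 16.9²) − 1000·9.8·(−4.92) = 185000 + (-140000) − (-48200) = 93000 Pa.

P₂ ≈ 93000 Pa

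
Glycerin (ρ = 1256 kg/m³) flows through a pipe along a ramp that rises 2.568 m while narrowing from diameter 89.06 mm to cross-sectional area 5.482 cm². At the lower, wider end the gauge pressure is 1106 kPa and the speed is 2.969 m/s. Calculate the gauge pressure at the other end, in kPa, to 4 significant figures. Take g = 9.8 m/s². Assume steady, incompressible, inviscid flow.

P₂ ≈ 365.1 kPa

Continuity gives A₁v₁ = A₂v₂, so v₂ = (62.30 cm²)/(5.482 cm²) × 2.969 m/s = 33.74 m/s.
Energy conservation along the streamline gives P₂ = P₁ − ½ρ(v₂² − v₁²) − ρg(h₂ − h₁).
P₂ = 1106000 + ½·1256·(2.969² − 33.74²) − 1256·9.8·(+2.568) = 1106000 + (-709300) − (31610) = 365100 Pa.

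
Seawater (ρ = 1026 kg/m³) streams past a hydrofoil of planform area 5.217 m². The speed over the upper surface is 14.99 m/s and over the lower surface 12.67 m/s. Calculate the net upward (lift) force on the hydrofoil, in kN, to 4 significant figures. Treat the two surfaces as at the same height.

From P + ½ρv² = const at equal height, P_low − P_up = ½ρ(v_up² − v_low²).
ΔP = ½·1026·(14.99² − 12.67²) = 32920 Pa.
Lift = ΔP · A = 32920 × 5.217 = 171700 N.

F ≈ 171.7 kN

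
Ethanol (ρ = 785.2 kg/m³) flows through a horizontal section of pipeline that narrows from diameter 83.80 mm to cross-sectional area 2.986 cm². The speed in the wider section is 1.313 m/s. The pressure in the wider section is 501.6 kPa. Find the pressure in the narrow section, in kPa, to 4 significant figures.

P₂ ≈ 271.4 kPa

The volume flow rate is constant, so v₂ = (A₁/A₂)v₁ = (55.15/2.986)·1.313 = 24.25 m/s.
Bernoulli (h₁ = h₂): P₁ − P₂ = ½ρ(v₂² − v₁²).
P₂ = P₁ − ½ρ(v₂² − v₁²) = 501600 − ½·785.2·(24.25² − 1.313²) = 501600 − 230200 = 271400 Pa.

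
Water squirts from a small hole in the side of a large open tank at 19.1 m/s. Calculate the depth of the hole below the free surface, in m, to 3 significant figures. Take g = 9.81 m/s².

Torricelli: v = √(2gh), so h = v²/(2g).
h = 19.1²/(2·9.81) = 365/19.62 = 18.6 m.

h ≈ 18.6 m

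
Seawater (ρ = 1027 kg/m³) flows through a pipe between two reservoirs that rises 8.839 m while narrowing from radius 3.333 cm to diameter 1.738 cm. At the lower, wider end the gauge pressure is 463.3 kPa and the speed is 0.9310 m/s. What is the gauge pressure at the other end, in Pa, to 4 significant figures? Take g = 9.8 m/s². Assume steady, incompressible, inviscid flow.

By continuity, v₂ = v₁·A₁/A₂ = 0.9310·(34.90/2.372) = 13.70 m/s.
Bernoulli: P₁ + ½ρv₁² + ρg h₁ = P₂ + ½ρv₂² + ρg h₂, so P₂ = P₁ + ½ρ(v₁² − v₂²) − ρg(h₂ − h₁).
P₂ = 463300 + ½·1027·(0.9310² − 13.70²) − 1027·9.8·(+8.839) = 463300 + (-95870) − (88960) = 278500 Pa.

P₂ = 278500 Pa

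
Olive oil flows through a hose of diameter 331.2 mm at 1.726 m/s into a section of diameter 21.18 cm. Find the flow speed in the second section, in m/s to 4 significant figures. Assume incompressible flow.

v₂ ≈ 4.221 m/s

The volume flow rate is constant, so v₂ = (A₁/A₂)v₁ = (861.5/352.3)·1.726 = 4.221 m/s.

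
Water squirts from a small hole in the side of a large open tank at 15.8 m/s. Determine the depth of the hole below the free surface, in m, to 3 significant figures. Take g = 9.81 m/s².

Torricelli: v = √(2gh), so h = v²/(2g).
h = 15.8²/(2·9.81) = 250/19.62 = 12.7 m.

h ≈ 12.7 m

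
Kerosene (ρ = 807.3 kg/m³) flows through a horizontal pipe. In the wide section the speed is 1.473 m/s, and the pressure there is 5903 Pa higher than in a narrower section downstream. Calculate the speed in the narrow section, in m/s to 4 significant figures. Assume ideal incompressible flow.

v₂ ≈ 4.098 m/s

With h₁ = h₂, rearranging Bernoulli gives v₂ = √(v₁² + 2ΔP/ρ).
v₂ = √(1.473² + 2·5903/807.3) = √(2.170 + 14.62) = 4.098 m/s.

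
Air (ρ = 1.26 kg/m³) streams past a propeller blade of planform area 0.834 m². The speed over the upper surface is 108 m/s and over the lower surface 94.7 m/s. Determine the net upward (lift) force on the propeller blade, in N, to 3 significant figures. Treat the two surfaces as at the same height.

With equal heights on the two surfaces, Bernoulli gives P_lower − P_upper = ½ρ(v_upper² − v_lower²).
ΔP = ½·1.26·(108² − 94.7²) = 1700 Pa.
Lift = ΔP · A = 1700 × 0.834 = 1420 N.

F = 1420 N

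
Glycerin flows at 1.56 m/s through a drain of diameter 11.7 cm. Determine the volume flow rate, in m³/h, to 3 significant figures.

Q = 60.4 m³/h

Q = A·v = 0.0108 m² × 1.56 m/s = 0.0168 m³/s.
Converting: 0.0168 m³/s × 3600 = 60.4 m³/h.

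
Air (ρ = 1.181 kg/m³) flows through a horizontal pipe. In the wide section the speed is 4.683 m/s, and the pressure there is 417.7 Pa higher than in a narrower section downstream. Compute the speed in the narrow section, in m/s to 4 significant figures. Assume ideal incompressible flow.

Horizontal Bernoulli: P₁ + ½ρv₁² = P₂ + ½ρv₂², so v₂² = v₁² + 2(P₁ − P₂)/ρ.
v₂ = √(4.683² + 2·417.7/1.181) = √(21.93 + 707.4) = 27.01 m/s.

v₂ ≈ 27.01 m/s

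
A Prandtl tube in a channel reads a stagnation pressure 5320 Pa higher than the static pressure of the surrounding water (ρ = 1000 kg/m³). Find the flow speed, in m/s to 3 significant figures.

v = 3.26 m/s

Bernoulli between the free stream and the stagnation point: ½ρv² = P_stag − P_static.
v = √(2ΔP/ρ) = √(2·5320/1000) = 3.26 m/s.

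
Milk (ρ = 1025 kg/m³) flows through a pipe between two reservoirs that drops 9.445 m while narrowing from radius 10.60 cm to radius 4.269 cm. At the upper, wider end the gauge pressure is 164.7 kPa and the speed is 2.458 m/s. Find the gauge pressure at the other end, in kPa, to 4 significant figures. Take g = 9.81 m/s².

145.1 kPa

Mass conservation (A₁v₁ = A₂v₂) gives v₂ = 2.458 × 353.0/57.25 = 15.15 m/s.
Applying Bernoulli between the two ends and solving for P₂: P₂ = P₁ + ½ρ(v₁² − v₂²) − ρgΔh.
P₂ = 164700 + ½·1025·(2.458² − 15.15²) − 1025·9.81·(−9.445) = 164700 + (-114600) − (-94970) = 145100 Pa.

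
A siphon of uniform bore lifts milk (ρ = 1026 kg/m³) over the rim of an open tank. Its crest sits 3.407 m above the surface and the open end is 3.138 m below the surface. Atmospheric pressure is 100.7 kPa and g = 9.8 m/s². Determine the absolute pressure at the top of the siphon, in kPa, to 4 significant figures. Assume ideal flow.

The outlet speed comes from Torricelli: v = √(2g·3.138) = 7.842 m/s.
Continuity keeps v the same throughout the tube; from surface to crest, P_atm + 0 = P_top + ½ρv² + ρg·h_top.
P_top = 100700 − ½·1026·7.842² − 1026·9.8·3.407 = 34890 Pa.

34.89 kPa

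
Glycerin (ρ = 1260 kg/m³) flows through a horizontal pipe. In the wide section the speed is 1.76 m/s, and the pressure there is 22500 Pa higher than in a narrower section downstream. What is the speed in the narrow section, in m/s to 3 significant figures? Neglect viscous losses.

Horizontal Bernoulli: P₁ + ½ρv₁² = P₂ + ½ρv₂², so v₂² = v₁² + 2(P₁ − P₂)/ρ.
v₂ = √(1.76² + 2·22500/1260) = √(3.10 + 35.7) = 6.23 m/s.

6.23 m/s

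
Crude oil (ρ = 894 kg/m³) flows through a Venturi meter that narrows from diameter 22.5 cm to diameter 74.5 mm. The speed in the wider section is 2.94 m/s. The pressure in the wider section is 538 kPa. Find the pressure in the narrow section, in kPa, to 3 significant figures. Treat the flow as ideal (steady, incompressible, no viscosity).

Mass conservation (A₁v₁ = A₂v₂) gives v₂ = 2.94 × 398/43.6 = 26.8 m/s.
Along the horizontal streamline, P + ½ρv² is constant.
P₂ = P₁ − ½ρ(v₂² − v₁²) = 538000 − ½·894·(26.8² − 2.94²) = 538000 − 318000 = 220000 Pa.

220 kPa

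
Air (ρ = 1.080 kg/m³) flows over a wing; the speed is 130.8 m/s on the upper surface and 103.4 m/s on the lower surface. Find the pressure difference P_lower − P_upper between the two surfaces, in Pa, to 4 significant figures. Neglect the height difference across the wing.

With negligible Δh, P + ½ρv² is constant, so P_low − P_up = ½ρ(v_up² − v_low²).
ΔP = ½·1.080·(130.8² − 103.4²) = 3465 Pa.

ΔP ≈ 3465 Pa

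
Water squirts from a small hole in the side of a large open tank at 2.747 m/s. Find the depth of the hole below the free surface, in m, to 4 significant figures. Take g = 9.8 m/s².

Torricelli: v = √(2gh), so h = v²/(2g).
h = 2.747²/(2·9.8) = 7.546/19.60 = 0.3850 m.

h ≈ 0.3850 m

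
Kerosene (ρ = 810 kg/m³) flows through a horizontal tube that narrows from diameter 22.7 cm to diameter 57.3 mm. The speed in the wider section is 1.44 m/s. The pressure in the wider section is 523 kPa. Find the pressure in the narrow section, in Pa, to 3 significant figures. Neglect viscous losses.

P₂ ≈ 317000 Pa

By continuity, v₂ = v₁·A₁/A₂ = 1.44·(405/25.8) = 22.6 m/s.
With no height change, Bernoulli's equation is P₁ + ½ρv₁² = P₂ + ½ρv₂².
P₂ = P₁ − ½ρ(v₂² − v₁²) = 523000 − ½·810·(22.6² − 1.44²) = 523000 − 206000 = 317000 Pa.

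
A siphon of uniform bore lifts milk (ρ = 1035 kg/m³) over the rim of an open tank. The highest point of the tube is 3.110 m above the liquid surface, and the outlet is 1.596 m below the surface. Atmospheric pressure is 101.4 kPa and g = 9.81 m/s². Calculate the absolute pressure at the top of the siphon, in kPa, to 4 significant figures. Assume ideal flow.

From the surface to the outlet (both open to atmosphere, surface at rest): v = √(2g·h_out) = √(2·9.81·1.596) = 5.596 m/s.
The bore is uniform, so the speed at the crest is the same v. Bernoulli surface→crest: P_atm = P_top + ½ρv² + ρg·h_top.
P_top = 101400 − ½·1035·5.596² − 1035·9.81·3.110 = 53620 Pa.

P_top ≈ 53.62 kPa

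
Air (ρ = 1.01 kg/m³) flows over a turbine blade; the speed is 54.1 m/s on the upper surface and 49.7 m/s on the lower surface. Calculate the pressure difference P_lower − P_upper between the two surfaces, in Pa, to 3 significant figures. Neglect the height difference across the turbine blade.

ΔP ≈ 231 Pa

With negligible Δh, P + ½ρv² is constant, so P_low − P_up = ½ρ(v_up² − v_low²).
ΔP = ½·1.01·(54.1² − 49.7²) = 231 Pa.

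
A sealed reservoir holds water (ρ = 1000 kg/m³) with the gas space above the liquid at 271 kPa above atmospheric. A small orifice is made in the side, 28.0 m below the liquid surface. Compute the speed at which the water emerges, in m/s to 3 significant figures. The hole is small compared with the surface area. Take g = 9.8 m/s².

Take point 1 at the surface (v₁ ≈ 0) and point 2 at the hole (at atmospheric pressure). Bernoulli: P₁ + ρg h = P_atm + ½ρv₂².
With P₁ − P_atm = 271000 Pa, v₂ = √(2gh + 2ΔP/ρ) = √(2·9.8·28.0 + 2·271000/1000) = 33.0 m/s.

33.0 m/s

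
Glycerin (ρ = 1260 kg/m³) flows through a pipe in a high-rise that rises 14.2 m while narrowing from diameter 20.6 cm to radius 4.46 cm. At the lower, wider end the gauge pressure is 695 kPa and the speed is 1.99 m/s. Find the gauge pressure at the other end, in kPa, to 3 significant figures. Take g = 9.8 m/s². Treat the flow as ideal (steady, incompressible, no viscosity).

The volume flow rate is constant, so v₂ = (A₁/A₂)v₁ = (333/62.5)·1.99 = 10.6 m/s.
Energy conservation along the streamline gives P₂ = P₁ − ½ρ(v₂² − v₁²) − ρg(h₂ − h₁).
P₂ = 695000 + ½·1260·(1.99² − 10.6²) − 1260·9.8·(+14.2) = 695000 + (-68500) − (175000) = 451000 Pa.

P₂ = 451 kPa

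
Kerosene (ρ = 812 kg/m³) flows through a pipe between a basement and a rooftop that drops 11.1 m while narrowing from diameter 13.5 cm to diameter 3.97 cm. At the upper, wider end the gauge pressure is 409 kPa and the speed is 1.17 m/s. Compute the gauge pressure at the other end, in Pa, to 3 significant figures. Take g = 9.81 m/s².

Continuity gives A₁v₁ = A₂v₂, so v₂ = (143 cm²)/(12.4 cm²) × 1.17 m/s = 13.5 m/s.
Applying Bernoulli between the two ends and solving for P₂: P₂ = P₁ + ½ρ(v₁² − v₂²) − ρgΔh.
P₂ = 409000 + ½·812·(1.17² − 13.5²) − 812·9.81·(−11.1) = 409000 + (-73800) − (-88400) = 424000 Pa.

P₂ ≈ 424000 Pa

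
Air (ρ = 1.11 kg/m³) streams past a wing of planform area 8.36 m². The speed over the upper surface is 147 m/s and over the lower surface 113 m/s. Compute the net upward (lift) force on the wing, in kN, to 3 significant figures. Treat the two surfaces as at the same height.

With equal heights on the two surfaces, Bernoulli gives P_lower − P_upper = ½ρ(v_upper² − v_lower²).
ΔP = ½·1.11·(147² − 113²) = 4910 Pa.
Lift = ΔP · A = 4910 × 8.36 = 41000 N.

F ≈ 41.0 kN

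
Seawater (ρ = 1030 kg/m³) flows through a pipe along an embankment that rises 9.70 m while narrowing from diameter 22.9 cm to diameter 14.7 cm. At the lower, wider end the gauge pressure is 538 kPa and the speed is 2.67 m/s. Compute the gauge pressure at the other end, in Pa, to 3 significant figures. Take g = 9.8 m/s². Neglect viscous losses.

P₂ = 422000 Pa

Mass conservation (A₁v₁ = A₂v₂) gives v₂ = 2.67 × 412/170 = 6.48 m/s.
Bernoulli: P₁ + ½ρv₁² + ρg h₁ = P₂ + ½ρv₂² + ρg h₂, so P₂ = P₁ + ½ρ(v₁² − v₂²) − ρg(h₂ − h₁).
P₂ = 538000 + ½·1030·(2.67² − 6.48²) − 1030·9.8·(+9.70) = 538000 + (-18000) − (97900) = 422000 Pa.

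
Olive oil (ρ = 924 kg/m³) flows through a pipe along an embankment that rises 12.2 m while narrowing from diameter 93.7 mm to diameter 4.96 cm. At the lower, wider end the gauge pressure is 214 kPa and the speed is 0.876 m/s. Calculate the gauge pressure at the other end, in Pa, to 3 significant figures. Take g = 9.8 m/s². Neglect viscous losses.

Continuity gives A₁v₁ = A₂v₂, so v₂ = (69.0 cm²)/(19.3 cm²) × 0.876 m/s = 3.13 m/s.
Energy conservation along the streamline gives P₂ = P₁ − ½ρ(v₂² − v₁²) − ρg(h₂ − h₁).
P₂ = 214000 + ½·924·(0.876² − 3.13²) − 924·9.8·(+12.2) = 214000 + (-4160) − (110000) = 99400 Pa.

P₂ ≈ 99400 Pa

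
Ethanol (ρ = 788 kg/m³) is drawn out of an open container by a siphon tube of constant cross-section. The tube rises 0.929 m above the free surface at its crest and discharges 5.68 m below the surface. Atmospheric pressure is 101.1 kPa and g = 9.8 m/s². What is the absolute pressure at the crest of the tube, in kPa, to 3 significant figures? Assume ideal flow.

P_top ≈ 50.1 kPa

The outlet speed comes from Torricelli: v = √(2g·5.68) = 10.6 m/s.
With constant cross-section the crest speed equals v; applying Bernoulli from the surface up to the crest, P_top = P_atm − ½ρv² − ρg·h_top.
P_top = 101100 − ½·788·10.6² − 788·9.8·0.929 = 50100 Pa.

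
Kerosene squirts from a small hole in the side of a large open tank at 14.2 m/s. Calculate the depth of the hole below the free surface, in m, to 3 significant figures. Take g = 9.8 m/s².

h = 10.3 m

For a small hole in a large open tank, ½v² = gh, giving h = v²/(2g).
h = 14.2²/(2·9.8) = 202/19.60 = 10.3 m.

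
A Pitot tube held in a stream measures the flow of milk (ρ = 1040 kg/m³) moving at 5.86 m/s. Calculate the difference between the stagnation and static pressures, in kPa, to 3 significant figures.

At the stagnation point the flow is brought to rest, so Bernoulli gives P_stag − P_static = ½ρv².
ΔP = ½·1040·5.86² = 17900 Pa.

ΔP ≈ 17.9 kPa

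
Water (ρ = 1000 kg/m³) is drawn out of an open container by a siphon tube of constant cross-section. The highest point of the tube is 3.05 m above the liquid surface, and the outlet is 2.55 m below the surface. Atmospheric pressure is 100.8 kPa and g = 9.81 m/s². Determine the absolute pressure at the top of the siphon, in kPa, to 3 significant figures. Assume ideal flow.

P_top = 45.9 kPa

From the surface to the outlet (both open to atmosphere, surface at rest): v = √(2g·h_out) = √(2·9.81·2.55) = 7.07 m/s.
The bore is uniform, so the speed at the crest is the same v. Bernoulli surface→crest: P_atm = P_top + ½ρv² + ρg·h_top.
P_top = 100800 − ½·1000·7.07² − 1000·9.81·3.05 = 45900 Pa.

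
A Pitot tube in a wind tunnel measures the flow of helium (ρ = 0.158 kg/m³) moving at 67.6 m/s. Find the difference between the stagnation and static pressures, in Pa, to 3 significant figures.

Bernoulli between the free stream and the stagnation point: ½ρv² = P_stag − P_static.
ΔP = ½·0.158·67.6² = 361 Pa.

ΔP ≈ 361 Pa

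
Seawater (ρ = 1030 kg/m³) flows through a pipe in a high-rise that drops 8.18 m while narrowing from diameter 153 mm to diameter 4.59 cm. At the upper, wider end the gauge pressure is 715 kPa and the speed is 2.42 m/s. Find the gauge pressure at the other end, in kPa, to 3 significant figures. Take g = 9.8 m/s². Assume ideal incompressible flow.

P₂ ≈ 428 kPa

Mass conservation (A₁v₁ = A₂v₂) gives v₂ = 2.42 × 184/16.5 = 26.9 m/s.
Energy conservation along the streamline gives P₂ = P₁ − ½ρ(v₂² − v₁²) − ρg(h₂ − h₁).
P₂ = 715000 + ½·1030·(2.42² − 26.9²) − 1030·9.8·(−8.18) = 715000 + (-369000) − (-82600) = 428000 Pa.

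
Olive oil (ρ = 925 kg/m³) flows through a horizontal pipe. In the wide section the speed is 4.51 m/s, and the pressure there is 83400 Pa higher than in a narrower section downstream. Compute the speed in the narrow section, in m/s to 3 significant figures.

With h₁ = h₂, rearranging Bernoulli gives v₂ = √(v₁² + 2ΔP/ρ).
v₂ = √(4.51² + 2·83400/925) = √(20.3 + 180) = 14.2 m/s.

v₂ = 14.2 m/s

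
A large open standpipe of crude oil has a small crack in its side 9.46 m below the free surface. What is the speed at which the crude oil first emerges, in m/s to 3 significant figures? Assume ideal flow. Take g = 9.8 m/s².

Bernoulli from surface to hole (P equal, v_surface ≈ 0): v = √(2gh) = √(2×9.8×9.46) = 13.6 m/s.

v ≈ 13.6 m/s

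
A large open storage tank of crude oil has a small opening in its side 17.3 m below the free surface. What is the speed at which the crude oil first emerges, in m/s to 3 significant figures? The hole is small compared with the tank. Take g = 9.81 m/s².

v = 18.4 m/s

Torricelli's result v = √(2gh) gives v = √(2·9.81·17.3) = 18.4 m/s.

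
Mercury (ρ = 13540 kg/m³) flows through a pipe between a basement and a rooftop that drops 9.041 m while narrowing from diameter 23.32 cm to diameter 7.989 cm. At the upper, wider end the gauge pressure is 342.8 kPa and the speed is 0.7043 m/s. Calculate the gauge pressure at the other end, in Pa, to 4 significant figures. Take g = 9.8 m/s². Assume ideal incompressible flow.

By continuity, v₂ = v₁·A₁/A₂ = 0.7043·(427.1/50.13) = 6.001 m/s.
Energy conservation along the streamline gives P₂ = P₁ − ½ρ(v₂² − v₁²) − ρg(h₂ − h₁).
P₂ = 342800 + ½·13540·(0.7043² − 6.001²) − 13540·9.8·(−9.041) = 342800 + (-240500) − (-1200000) = 1302000 Pa.

P₂ ≈ 1302000 Pa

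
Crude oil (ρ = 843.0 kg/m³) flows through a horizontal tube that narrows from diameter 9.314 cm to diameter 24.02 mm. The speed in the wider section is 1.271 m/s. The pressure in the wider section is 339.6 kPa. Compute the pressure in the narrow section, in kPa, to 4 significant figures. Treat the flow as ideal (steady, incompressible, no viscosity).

P₂ = 186.3 kPa

By continuity, v₂ = v₁·A₁/A₂ = 1.271·(68.13/4.531) = 19.11 m/s.
Along the horizontal streamline, P + ½ρv² is constant.
P₂ = P₁ − ½ρ(v₂² − v₁²) = 339600 − ½·843.0·(19.11² − 1.271²) = 339600 − 153300 = 186300 Pa.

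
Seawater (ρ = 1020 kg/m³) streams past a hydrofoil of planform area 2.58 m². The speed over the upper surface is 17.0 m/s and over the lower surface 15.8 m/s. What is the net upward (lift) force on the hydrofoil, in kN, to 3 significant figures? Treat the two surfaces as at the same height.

51.8 kN

From P + ½ρv² = const at equal height, P_low − P_up = ½ρ(v_up² − v_low²).
ΔP = ½·1020·(17.0² − 15.8²) = 20100 Pa.
Lift = ΔP · A = 20100 × 2.58 = 51800 N.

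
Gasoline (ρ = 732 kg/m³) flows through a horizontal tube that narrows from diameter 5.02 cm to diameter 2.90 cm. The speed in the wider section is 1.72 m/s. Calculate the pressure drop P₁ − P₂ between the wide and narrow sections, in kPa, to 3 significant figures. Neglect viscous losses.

ΔP ≈ 8.64 kPa

By continuity, v₂ = v₁·A₁/A₂ = 1.72·(19.8/6.61) = 5.15 m/s.
Bernoulli (h₁ = h₂): P₁ − P₂ = ½ρ(v₂² − v₁²).
P₁ − P₂ = ½·732·(5.15² − 1.72²) = ½·732·23.6 = 8640 Pa.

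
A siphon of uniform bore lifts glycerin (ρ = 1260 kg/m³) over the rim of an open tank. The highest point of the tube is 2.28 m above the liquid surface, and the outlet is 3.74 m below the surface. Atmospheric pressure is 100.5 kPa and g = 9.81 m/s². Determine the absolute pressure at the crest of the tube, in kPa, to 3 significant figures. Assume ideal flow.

26.1 kPa

Bernoulli surface→outlet gives ½v² = g·h_out, so v = √(2·9.81·3.74) = 8.57 m/s.
Continuity keeps v the same throughout the tube; from surface to crest, P_atm + 0 = P_top + ½ρv² + ρg·h_top.
P_top = 100500 − ½·1260·8.57² − 1260·9.81·2.28 = 26100 Pa.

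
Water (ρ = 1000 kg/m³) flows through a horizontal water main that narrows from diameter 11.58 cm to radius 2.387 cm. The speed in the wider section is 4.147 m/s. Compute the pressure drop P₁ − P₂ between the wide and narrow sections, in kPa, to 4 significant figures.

Mass conservation (A₁v₁ = A₂v₂) gives v₂ = 4.147 × 105.3/17.90 = 24.40 m/s.
The pipe is horizontal, so Bernoulli reduces to P₁ + ½ρv₁² = P₂ + ½ρv₂².
P₁ − P₂ = ½·1000·(24.40² − 4.147²) = ½·1000·578.2 = 289100 Pa.

ΔP ≈ 289.1 kPa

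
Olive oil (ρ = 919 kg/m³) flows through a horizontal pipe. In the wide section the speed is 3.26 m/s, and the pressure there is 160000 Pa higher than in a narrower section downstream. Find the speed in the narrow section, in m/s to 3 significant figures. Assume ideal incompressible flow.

18.9 m/s

With h₁ = h₂, rearranging Bernoulli gives v₂ = √(v₁² + 2ΔP/ρ).
v₂ = √(3.26² + 2·160000/919) = √(10.6 + 348) = 18.9 m/s.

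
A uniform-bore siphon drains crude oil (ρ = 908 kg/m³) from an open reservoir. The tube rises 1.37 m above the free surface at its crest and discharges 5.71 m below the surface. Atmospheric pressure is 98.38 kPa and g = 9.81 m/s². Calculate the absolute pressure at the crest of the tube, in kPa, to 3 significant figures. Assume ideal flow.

From the surface to the outlet (both open to atmosphere, surface at rest): v = √(2g·h_out) = √(2·9.81·5.71) = 10.6 m/s.
Continuity keeps v the same throughout the tube; from surface to crest, P_atm + 0 = P_top + ½ρv² + ρg·h_top.
P_top = 98380 − ½·908·10.6² − 908·9.81·1.37 = 35300 Pa.

35.3 kPa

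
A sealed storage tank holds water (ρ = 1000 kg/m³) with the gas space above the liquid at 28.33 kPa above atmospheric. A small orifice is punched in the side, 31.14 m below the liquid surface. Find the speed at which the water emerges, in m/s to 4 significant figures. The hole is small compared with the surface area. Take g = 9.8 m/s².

v = 25.83 m/s

Take point 1 at the surface (v₁ ≈ 0) and point 2 at the hole (at atmospheric pressure). Bernoulli: P₁ + ρg h = P_atm + ½ρv₂².
With P₁ − P_atm = 28330 Pa, v₂ = √(2gh + 2ΔP/ρ) = √(2·9.8·31.14 + 2·28330/1000) = 25.83 m/s.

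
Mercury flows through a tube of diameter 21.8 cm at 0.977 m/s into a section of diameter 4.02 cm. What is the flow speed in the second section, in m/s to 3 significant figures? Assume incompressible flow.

The volume flow rate is constant, so v₂ = (A₁/A₂)v₁ = (373/12.7)·0.977 = 28.7 m/s.

v₂ ≈ 28.7 m/s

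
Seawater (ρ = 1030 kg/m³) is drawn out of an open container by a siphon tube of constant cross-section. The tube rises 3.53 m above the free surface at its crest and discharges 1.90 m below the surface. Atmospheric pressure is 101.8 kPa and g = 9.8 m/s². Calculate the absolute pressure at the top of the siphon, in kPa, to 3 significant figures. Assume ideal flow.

The outlet speed comes from Torricelli: v = √(2g·1.90) = 6.10 m/s.
The bore is uniform, so the speed at the crest is the same v. Bernoulli surface→crest: P_atm = P_top + ½ρv² + ρg·h_top.
P_top = 101800 − ½·1030·6.10² − 1030·9.8·3.53 = 47000 Pa.

P_top ≈ 47.0 kPa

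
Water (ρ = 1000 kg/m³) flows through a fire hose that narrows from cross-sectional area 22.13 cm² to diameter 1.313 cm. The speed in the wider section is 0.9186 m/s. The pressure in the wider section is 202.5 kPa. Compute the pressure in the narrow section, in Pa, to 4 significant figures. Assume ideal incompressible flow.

By continuity, v₂ = v₁·A₁/A₂ = 0.9186·(22.13/1.354) = 15.01 m/s.
With no height change, Bernoulli's equation is P₁ + ½ρv₁² = P₂ + ½ρv₂².
P₂ = P₁ − ½ρ(v₂² − v₁²) = 202500 − ½·1000·(15.01² − 0.9186²) = 202500 − 112300 = 90220 Pa.

P₂ ≈ 90220 Pa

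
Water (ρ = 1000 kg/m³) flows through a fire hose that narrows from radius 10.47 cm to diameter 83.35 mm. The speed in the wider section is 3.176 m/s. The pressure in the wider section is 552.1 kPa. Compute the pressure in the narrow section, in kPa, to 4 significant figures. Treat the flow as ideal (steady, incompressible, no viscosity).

P₂ = 356.2 kPa

Mass conservation (A₁v₁ = A₂v₂) gives v₂ = 3.176 × 344.4/54.56 = 20.05 m/s.
With no height change, Bernoulli's equation is P₁ + ½ρv₁² = P₂ + ½ρv₂².
P₂ = P₁ − ½ρ(v₂² − v₁²) = 552100 − ½·1000·(20.05² − 3.176²) = 552100 − 195900 = 356200 Pa.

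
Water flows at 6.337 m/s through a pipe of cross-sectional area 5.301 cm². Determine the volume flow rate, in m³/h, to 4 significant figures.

12.09 m³/h

Q = A·v = 0.0005301 m² × 6.337 m/s = 0.003359 m³/s.
Converting: 0.003359 m³/s × 3600 = 12.09 m³/h.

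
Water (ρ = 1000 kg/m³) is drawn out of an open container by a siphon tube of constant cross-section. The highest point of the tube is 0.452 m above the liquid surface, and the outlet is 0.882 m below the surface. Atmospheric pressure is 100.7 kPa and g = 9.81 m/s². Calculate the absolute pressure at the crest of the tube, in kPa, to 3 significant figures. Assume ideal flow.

P_top ≈ 87.6 kPa

Bernoulli surface→outlet gives ½v² = g·h_out, so v = √(2·9.81·0.882) = 4.16 m/s.
Continuity keeps v the same throughout the tube; from surface to crest, P_atm + 0 = P_top + ½ρv² + ρg·h_top.
P_top = 100700 − ½·1000·4.16² − 1000·9.81·0.452 = 87600 Pa.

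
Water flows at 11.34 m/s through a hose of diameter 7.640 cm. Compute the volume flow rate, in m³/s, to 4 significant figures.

Q ≈ 0.05199 m³/s

Q = A·v = 0.004584 m² × 11.34 m/s = 0.05199 m³/s.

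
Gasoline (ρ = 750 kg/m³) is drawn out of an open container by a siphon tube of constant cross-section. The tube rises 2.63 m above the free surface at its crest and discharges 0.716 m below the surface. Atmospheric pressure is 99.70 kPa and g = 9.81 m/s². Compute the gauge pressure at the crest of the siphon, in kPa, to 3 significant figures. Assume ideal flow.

Bernoulli surface→outlet gives ½v² = g·h_out, so v = √(2·9.81·0.716) = 3.75 m/s.
Continuity keeps v the same throughout the tube; from surface to crest, P_atm + 0 = P_top + ½ρv² + ρg·h_top.
P_top = 99700 − ½·750·3.75² − 750·9.81·2.63 = 75100 Pa. So P_gauge = P_top − P_atm = -24600 Pa.

P_gauge ≈ -24.6 kPa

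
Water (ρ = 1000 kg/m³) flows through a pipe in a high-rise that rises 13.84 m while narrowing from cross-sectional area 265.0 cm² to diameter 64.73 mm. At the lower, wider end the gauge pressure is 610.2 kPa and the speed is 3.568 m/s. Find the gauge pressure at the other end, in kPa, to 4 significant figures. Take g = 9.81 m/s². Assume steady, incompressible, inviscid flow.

By continuity, v₂ = v₁·A₁/A₂ = 3.568·(265.0/32.91) = 28.73 m/s.
Bernoulli: P₁ + ½ρv₁² + ρg h₁ = P₂ + ½ρv₂² + ρg h₂, so P₂ = P₁ + ½ρ(v₁² − v₂²) − ρg(h₂ − h₁).
P₂ = 610200 + ½·1000·(3.568² − 28.73²) − 1000·9.81·(+13.84) = 610200 + (-406400) − (135800) = 68020 Pa.

68.02 kPa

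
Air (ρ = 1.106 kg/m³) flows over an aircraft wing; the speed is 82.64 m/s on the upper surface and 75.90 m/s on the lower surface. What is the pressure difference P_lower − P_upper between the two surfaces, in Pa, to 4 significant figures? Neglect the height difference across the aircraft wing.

ΔP = 590.9 Pa

With negligible Δh, P + ½ρv² is constant, so P_low − P_up = ½ρ(v_up² − v_low²).
ΔP = ½·1.106·(82.64² − 75.90²) = 590.9 Pa.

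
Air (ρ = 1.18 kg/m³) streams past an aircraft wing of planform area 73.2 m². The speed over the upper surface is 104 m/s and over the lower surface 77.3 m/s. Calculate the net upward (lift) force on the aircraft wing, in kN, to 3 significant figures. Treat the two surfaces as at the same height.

The faster flow above has the lower pressure; Bernoulli (same height) gives ΔP = ½ρ(v_up² − v_low²).
ΔP = ½·1.18·(104² − 77.3²) = 2860 Pa.
Lift = ΔP · A = 2860 × 73.2 = 209000 N.

F ≈ 209 kN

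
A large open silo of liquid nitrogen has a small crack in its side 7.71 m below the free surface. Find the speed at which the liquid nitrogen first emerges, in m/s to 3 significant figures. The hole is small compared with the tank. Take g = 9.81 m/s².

v ≈ 12.3 m/s

Torricelli's result v = √(2gh) gives v = √(2·9.81·7.71) = 12.3 m/s.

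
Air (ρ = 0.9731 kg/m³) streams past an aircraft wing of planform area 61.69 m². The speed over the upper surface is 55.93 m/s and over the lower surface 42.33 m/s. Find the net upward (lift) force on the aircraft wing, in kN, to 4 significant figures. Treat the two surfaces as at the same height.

F = 40.11 kN

With equal heights on the two surfaces, Bernoulli gives P_lower − P_upper = ½ρ(v_upper² − v_lower²).
ΔP = ½·0.9731·(55.93² − 42.33²) = 650.2 Pa.
Lift = ΔP · A = 650.2 × 61.69 = 40110 N.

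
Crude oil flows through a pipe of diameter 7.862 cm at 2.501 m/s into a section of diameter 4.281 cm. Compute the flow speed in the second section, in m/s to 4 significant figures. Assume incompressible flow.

v₂ ≈ 8.435 m/s

Mass conservation (A₁v₁ = A₂v₂) gives v₂ = 2.501 × 48.55/14.39 = 8.435 m/s.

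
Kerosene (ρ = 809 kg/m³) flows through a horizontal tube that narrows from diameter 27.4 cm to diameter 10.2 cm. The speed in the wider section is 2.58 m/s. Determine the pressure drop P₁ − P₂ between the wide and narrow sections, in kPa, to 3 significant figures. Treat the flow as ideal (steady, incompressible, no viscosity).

Mass conservation (A₁v₁ = A₂v₂) gives v₂ = 2.58 × 590/81.7 = 18.6 m/s.
Along the horizontal streamline, P + ½ρv² is constant.
P₁ − P₂ = ½·809·(18.6² − 2.58²) = ½·809·340 = 138000 Pa.

ΔP = 138 kPa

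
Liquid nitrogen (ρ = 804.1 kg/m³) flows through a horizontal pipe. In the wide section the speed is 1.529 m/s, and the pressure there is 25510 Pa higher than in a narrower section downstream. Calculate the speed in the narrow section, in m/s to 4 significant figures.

With h₁ = h₂, rearranging Bernoulli gives v₂ = √(v₁² + 2ΔP/ρ).
v₂ = √(1.529² + 2·25510/804.1) = √(2.338 + 63.45) = 8.111 m/s.

8.111 m/s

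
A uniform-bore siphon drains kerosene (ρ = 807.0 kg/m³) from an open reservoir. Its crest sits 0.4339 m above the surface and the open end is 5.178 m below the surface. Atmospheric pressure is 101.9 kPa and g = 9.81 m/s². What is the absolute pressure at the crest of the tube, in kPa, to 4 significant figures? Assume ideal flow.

The outlet speed comes from Torricelli: v = √(2g·5.178) = 10.08 m/s.
The bore is uniform, so the speed at the crest is the same v. Bernoulli surface→crest: P_atm = P_top + ½ρv² + ρg·h_top.
P_top = 101900 − ½·807.0·10.08² − 807.0·9.81·0.4339 = 57470 Pa.

57.47 kPa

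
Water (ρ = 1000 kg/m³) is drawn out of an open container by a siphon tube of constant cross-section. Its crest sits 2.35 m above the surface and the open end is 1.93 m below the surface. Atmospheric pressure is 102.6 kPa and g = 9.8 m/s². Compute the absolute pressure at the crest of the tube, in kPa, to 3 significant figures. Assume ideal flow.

P_top ≈ 60.7 kPa

The outlet speed comes from Torricelli: v = √(2g·1.93) = 6.15 m/s.
Continuity keeps v the same throughout the tube; from surface to crest, P_atm + 0 = P_top + ½ρv² + ρg·h_top.
P_top = 102600 − ½·1000·6.15² − 1000·9.8·2.35 = 60700 Pa.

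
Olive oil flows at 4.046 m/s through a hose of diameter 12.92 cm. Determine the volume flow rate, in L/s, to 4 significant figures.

Q = A·v = 0.01311 m² × 4.046 m/s = 0.05304 m³/s.
Converting: 0.05304 m³/s × 1000 = 53.04 L/s.

53.04 L/s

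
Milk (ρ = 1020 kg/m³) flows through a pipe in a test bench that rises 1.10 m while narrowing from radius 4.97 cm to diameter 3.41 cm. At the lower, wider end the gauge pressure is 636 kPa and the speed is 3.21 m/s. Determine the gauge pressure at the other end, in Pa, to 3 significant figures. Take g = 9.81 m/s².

The volume flow rate is constant, so v₂ = (A₁/A₂)v₁ = (77.6/9.13)·3.21 = 27.3 m/s.
Bernoulli: P₁ + ½ρv₁² + ρg h₁ = P₂ + ½ρv₂² + ρg h₂, so P₂ = P₁ + ½ρ(v₁² − v₂²) − ρg(h₂ − h₁).
P₂ = 636000 + ½·1020·(3.21² − 27.3²) − 1020·9.81·(+1.10) = 636000 + (-374000) − (11000) = 251000 Pa.

P₂ = 251000 Pa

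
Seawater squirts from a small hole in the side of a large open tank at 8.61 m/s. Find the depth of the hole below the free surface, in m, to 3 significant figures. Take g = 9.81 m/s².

Torricelli: v = √(2gh), so h = v²/(2g).
h = 8.61²/(2·9.81) = 74.1/19.62 = 3.78 m.

h ≈ 3.78 m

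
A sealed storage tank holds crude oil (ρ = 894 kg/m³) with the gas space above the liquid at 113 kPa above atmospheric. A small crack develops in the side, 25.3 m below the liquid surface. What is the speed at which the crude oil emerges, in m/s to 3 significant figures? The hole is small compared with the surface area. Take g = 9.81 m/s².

v ≈ 27.4 m/s

Take point 1 at the surface (v₁ ≈ 0) and point 2 at the hole (at atmospheric pressure). Bernoulli: P₁ + ρg h = P_atm + ½ρv₂².
With P₁ − P_atm = 113000 Pa, v₂ = √(2gh + 2ΔP/ρ) = √(2·9.81·25.3 + 2·113000/894) = 27.4 m/s.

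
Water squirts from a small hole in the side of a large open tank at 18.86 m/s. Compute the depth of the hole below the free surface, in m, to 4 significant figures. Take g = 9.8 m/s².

h ≈ 18.15 m

Torricelli: v = √(2gh), so h = v²/(2g).
h = 18.86²/(2·9.8) = 355.7/19.60 = 18.15 m.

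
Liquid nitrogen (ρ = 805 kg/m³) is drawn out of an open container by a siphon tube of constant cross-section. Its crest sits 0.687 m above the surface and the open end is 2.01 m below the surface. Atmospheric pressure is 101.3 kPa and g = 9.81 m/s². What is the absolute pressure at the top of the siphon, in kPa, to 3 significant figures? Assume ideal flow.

P_top = 80.0 kPa

Bernoulli surface→outlet gives ½v² = g·h_out, so v = √(2·9.81·2.01) = 6.28 m/s.
Continuity keeps v the same throughout the tube; from surface to crest, P_atm + 0 = P_top + ½ρv² + ρg·h_top.
P_top = 101300 − ½·805·6.28² − 805·9.81·0.687 = 80000 Pa.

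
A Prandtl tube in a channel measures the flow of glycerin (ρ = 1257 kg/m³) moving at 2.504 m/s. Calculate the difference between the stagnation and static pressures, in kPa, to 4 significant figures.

Bernoulli between the free stream and the stagnation point: ½ρv² = P_stag − P_static.
ΔP = ½·1257·2.504² = 3941 Pa.

3.941 kPa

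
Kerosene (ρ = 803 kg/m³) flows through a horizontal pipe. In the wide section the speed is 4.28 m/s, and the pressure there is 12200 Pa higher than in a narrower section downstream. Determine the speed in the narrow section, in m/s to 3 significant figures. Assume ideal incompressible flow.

With h₁ = h₂, rearranging Bernoulli gives v₂ = √(v₁² + 2ΔP/ρ).
v₂ = √(4.28² + 2·12200/803) = √(18.3 + 30.4) = 6.98 m/s.

6.98 m/s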